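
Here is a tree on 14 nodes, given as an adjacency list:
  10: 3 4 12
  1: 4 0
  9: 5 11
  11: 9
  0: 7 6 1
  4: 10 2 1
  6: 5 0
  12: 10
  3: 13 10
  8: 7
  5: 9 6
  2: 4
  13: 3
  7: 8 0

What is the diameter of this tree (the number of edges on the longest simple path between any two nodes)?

BFS from 13 reaches 11 last, at distance 9; BFS from 11 confirms no node is farther.
Path: 13-3-10-4-1-0-6-5-9-11.

9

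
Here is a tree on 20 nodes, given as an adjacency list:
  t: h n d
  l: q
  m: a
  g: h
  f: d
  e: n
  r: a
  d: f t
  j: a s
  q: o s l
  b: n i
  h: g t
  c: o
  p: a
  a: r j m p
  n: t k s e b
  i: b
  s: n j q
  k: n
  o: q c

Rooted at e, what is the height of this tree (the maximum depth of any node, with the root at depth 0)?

A deepest node is c, reached by e–n–s–q–o–c.
That path has 5 edges, so the height is 5.

5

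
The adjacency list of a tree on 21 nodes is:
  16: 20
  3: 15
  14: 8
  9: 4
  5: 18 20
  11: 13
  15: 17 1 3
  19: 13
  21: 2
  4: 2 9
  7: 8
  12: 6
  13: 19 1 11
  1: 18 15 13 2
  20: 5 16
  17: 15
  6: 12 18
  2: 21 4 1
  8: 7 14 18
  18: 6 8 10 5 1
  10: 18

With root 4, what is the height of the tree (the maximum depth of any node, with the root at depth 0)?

6

The longest root-to-leaf path is 4–2–1–18–5–20–16 (6 edges).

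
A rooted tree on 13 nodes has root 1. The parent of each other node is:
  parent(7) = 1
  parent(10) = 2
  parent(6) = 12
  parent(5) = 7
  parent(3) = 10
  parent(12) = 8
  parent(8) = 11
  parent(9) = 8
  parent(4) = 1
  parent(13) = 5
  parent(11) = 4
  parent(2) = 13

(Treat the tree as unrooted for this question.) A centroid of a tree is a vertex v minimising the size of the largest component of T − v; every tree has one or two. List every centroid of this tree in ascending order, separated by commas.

1

Removing 1 splits the tree into components of sizes 6, 6; the largest is 6 ≤ ⌊13/2⌋ = 6.
Every other node leaves some component of size > 6, so the centroid is unique.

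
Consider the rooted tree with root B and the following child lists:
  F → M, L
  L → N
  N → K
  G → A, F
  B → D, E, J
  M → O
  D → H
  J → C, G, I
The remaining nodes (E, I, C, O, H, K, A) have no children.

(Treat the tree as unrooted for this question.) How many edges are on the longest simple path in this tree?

BFS from H reaches K last, at distance 8; BFS from K confirms no node is farther.
Path: H – D – B – J – G – F – L – N – K.

8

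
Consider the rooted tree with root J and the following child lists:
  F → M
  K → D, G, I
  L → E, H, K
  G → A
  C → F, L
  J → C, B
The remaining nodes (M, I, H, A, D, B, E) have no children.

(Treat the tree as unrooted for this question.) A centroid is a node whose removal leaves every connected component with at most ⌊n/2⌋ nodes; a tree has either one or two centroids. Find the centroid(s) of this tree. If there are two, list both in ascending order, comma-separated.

L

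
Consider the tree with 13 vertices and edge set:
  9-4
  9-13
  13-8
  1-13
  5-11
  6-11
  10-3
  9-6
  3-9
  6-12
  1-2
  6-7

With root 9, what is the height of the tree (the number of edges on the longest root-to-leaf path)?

5 sits deepest: 9 → 6 → 11 → 5 — 3 edges from the root.

3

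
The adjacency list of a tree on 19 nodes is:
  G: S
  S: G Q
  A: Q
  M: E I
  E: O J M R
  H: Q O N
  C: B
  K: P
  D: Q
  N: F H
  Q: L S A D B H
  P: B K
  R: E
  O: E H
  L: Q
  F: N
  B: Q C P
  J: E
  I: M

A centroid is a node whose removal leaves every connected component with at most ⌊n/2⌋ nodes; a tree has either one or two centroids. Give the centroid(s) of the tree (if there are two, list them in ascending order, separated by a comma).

Delete Q: the remaining components have sizes 9, 4, 2, 1, 1, 1. Max 9 ≤ 9, so Q is a centroid.
Every other node leaves some component of size > 9, so the centroid is unique.

Q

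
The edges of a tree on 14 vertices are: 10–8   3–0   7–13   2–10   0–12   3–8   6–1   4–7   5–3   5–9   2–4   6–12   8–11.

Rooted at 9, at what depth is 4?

Climbing from 4 to the root: 4 → 2 → 10 → 8 → 3 → 5 → 9. That's 6 steps.

6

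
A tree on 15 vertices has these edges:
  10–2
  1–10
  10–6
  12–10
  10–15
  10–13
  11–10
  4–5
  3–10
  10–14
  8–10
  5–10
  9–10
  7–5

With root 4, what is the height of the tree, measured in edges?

3

The longest root-to-leaf path is 4–5–10–11 (3 edges).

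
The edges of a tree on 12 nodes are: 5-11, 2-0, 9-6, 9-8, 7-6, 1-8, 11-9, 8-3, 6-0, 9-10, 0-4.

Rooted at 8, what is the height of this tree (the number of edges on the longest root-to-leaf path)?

The longest root-to-leaf path is 8-9-6-0-2 (4 edges).

4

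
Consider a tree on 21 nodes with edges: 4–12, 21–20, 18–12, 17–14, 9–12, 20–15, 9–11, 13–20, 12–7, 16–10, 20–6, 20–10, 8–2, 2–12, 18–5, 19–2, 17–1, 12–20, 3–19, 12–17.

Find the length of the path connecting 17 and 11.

3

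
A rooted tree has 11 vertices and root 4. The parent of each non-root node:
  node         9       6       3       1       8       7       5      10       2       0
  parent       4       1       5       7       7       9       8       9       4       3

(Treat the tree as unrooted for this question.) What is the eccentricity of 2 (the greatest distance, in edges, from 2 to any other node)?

The node farthest from 2 is 0, via 2-4-9-7-8-5-3-0 — 7 edges.

7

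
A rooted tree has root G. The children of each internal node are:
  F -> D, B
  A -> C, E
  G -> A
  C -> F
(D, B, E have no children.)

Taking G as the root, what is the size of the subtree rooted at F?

3

F's subtree: {F, B, D}, size 3.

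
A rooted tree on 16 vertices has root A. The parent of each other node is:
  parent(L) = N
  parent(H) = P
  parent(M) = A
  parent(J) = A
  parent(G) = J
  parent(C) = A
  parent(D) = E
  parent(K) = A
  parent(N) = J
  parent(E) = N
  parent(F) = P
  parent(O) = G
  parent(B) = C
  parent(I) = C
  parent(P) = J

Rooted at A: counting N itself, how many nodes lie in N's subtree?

N's subtree: {N, L, E, D}, size 4.

4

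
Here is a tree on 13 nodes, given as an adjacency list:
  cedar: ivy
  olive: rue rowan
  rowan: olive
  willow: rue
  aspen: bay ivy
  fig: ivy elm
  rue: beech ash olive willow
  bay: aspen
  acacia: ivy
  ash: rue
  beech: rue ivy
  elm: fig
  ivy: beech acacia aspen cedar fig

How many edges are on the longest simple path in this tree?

A longest path is elm – fig – ivy – beech – rue – olive – rowan, with 6 edges.

6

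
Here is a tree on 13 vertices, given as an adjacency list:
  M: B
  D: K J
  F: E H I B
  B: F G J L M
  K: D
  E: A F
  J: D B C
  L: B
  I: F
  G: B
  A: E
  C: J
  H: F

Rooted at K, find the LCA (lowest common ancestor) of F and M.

B

F's ancestor chain is F, B, J, D, K and M's is M, B, J, D, K; they first meet at B.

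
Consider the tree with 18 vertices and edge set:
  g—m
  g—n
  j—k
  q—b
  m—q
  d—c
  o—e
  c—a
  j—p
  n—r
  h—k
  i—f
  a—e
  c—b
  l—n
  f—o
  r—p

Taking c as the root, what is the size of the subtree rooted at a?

5

Descendants of a (including itself): a, e, o, f, i. That's 5.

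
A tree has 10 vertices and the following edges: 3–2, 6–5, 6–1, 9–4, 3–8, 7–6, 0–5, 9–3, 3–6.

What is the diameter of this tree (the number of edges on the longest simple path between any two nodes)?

BFS from 0 reaches 4 last, at distance 5; BFS from 4 confirms no node is farther.
Path: 0 – 5 – 6 – 3 – 9 – 4.

5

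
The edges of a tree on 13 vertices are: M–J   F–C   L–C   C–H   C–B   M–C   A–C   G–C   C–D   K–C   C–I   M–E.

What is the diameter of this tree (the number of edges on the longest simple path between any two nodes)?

3

Starting from E, a farthest node is K at distance 3.
One longest path: E – M – C – K.
So the diameter is 3.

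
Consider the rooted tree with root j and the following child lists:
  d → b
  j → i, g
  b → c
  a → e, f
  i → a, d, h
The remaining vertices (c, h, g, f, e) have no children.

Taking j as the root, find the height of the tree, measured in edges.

A deepest node is c, reached by j–i–d–b–c.
That path has 4 edges, so the height is 4.

4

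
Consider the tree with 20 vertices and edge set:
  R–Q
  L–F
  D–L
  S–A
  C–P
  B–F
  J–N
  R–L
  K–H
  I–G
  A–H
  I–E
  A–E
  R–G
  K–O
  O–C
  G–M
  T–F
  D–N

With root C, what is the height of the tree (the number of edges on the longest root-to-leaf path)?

12

The longest root-to-leaf path is C – O – K – H – A – E – I – G – R – L – D – N – J (12 edges).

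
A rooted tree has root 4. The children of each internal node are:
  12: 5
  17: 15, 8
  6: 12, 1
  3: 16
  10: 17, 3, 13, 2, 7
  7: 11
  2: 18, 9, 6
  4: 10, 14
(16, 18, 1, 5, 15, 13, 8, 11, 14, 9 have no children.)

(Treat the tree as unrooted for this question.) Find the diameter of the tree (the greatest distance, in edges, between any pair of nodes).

6

Starting from 5, a farthest node is 8 at distance 6.
One longest path: 5–12–6–2–10–17–8.
So the diameter is 6.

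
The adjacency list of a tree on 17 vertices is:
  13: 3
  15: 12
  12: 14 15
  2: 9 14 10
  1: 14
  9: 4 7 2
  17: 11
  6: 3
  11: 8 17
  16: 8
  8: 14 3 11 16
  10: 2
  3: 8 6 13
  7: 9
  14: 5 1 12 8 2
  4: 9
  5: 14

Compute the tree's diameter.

BFS from 4 reaches 17 last, at distance 6; BFS from 17 confirms no node is farther.
Path: 4 - 9 - 2 - 14 - 8 - 11 - 17.

6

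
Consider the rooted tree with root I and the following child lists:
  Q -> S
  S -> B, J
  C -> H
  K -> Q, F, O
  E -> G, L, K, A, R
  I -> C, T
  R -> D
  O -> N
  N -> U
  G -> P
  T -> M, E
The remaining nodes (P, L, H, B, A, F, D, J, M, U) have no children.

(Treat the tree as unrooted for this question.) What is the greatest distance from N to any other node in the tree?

7

Distances from N peak at 7, attained at H.
N – O – K – E – T – I – C – H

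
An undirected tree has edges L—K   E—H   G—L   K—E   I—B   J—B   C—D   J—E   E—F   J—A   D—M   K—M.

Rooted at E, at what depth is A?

2

E–J–A — 2 edges.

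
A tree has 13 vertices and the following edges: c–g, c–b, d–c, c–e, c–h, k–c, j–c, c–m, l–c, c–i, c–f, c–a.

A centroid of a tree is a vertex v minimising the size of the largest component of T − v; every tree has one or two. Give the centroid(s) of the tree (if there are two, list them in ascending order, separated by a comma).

c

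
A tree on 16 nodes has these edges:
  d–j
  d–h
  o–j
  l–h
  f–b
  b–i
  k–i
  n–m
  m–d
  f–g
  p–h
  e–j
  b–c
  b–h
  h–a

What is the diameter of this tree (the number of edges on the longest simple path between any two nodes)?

BFS from o reaches k last, at distance 6; BFS from k confirms no node is farther.
Path: o – j – d – h – b – i – k.

6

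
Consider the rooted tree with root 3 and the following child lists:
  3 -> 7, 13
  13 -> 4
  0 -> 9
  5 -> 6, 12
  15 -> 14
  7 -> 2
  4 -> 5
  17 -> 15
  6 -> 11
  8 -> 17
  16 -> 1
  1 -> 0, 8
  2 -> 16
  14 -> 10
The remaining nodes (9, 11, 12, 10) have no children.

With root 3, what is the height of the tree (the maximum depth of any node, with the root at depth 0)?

9

The longest root-to-leaf path is 3 → 7 → 2 → 16 → 1 → 8 → 17 → 15 → 14 → 10 (9 edges).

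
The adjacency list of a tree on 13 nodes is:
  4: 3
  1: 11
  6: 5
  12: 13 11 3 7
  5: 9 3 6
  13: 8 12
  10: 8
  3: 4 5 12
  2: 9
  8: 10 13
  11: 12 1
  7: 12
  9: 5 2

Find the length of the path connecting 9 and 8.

5

9 - 5 - 3 - 12 - 13 - 8: 5 edges.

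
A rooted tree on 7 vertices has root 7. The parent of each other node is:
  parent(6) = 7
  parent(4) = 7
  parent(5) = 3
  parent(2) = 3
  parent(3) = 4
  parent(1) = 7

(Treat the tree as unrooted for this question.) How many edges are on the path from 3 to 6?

3–4–7–6: 3 edges.

3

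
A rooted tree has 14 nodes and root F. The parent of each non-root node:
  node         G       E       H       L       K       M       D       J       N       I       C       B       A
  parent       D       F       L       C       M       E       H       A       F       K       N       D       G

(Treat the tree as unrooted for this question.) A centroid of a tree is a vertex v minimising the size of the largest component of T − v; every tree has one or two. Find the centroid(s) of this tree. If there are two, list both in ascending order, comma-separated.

C, L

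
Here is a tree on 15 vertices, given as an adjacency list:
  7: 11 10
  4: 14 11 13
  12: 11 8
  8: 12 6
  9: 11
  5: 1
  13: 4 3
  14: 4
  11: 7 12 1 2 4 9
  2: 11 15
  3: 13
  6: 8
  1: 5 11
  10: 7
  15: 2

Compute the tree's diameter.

6

BFS from 6 reaches 3 last, at distance 6; BFS from 3 confirms no node is farther.
Path: 6-8-12-11-4-13-3.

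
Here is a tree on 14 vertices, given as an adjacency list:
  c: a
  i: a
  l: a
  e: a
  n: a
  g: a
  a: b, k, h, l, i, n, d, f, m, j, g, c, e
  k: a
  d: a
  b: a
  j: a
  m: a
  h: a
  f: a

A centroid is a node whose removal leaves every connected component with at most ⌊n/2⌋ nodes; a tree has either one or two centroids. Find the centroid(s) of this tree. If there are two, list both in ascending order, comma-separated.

If a is removed the pieces have sizes 1, 1, 1, 1, 1, 1, 1, 1, 1, 1, 1, 1, 1, all ≤ ⌊14/2⌋ = 7.
Every other node leaves some component of size > 7, so the centroid is unique.

a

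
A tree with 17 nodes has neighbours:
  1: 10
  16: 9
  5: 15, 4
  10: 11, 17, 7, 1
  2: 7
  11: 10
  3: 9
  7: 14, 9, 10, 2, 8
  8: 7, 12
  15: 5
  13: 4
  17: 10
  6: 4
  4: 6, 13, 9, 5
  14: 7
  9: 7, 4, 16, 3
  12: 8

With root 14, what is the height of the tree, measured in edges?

5

15 sits deepest: 14 – 7 – 9 – 4 – 5 – 15 — 5 edges from the root.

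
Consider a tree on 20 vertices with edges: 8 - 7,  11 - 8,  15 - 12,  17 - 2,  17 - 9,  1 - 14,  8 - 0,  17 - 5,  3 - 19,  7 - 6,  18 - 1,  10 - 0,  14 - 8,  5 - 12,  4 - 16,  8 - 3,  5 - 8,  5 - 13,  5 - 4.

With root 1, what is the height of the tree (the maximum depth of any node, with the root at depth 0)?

5

The longest root-to-leaf path is 1 → 14 → 8 → 5 → 17 → 2 (5 edges).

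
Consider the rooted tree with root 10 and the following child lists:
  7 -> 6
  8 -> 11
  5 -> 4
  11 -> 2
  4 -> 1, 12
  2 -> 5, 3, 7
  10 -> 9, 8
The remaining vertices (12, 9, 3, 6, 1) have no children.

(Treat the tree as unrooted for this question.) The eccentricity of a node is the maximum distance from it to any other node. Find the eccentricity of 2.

Distances from 2 peak at 4, attained at 9.
2–11–8–10–9

4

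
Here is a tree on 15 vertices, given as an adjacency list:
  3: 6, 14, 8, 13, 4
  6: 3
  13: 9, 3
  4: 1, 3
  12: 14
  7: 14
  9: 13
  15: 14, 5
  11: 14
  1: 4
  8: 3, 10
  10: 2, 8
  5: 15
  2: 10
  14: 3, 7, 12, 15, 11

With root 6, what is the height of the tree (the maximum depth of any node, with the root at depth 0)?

4

A deepest node is 2, reached by 6 – 3 – 8 – 10 – 2.
That path has 4 edges, so the height is 4.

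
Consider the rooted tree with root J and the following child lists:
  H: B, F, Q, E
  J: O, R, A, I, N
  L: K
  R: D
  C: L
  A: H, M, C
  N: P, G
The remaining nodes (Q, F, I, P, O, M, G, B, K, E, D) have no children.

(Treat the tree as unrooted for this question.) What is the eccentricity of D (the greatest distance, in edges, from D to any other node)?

Distances from D peak at 6, attained at K.
D–R–J–A–C–L–K

6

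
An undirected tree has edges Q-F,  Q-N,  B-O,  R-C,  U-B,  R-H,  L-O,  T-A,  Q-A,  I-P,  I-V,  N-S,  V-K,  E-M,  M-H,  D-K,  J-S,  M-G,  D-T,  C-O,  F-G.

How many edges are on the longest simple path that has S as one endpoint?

11

The node farthest from S is U, via S – N – Q – F – G – M – H – R – C – O – B – U — 11 edges.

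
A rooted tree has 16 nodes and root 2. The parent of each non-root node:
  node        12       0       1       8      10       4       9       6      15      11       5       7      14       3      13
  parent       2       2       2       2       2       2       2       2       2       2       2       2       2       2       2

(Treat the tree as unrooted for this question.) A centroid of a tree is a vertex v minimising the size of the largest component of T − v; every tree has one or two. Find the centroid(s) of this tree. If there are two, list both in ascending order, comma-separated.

If 2 is removed the pieces have sizes 1, 1, 1, 1, 1, 1, 1, 1, 1, 1, 1, 1, 1, 1, 1, all ≤ ⌊16/2⌋ = 8.
No neighbour of 2 does as well, so 2 is the unique centroid.

2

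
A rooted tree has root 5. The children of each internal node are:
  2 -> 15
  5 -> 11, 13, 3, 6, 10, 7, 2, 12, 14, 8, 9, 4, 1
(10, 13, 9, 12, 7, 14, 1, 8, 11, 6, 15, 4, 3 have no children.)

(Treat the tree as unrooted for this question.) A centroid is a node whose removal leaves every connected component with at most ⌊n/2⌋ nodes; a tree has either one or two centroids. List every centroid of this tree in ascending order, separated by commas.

If 5 is removed the pieces have sizes 2, 1, 1, 1, 1, 1, 1, 1, 1, 1, 1, 1, 1, all ≤ ⌊15/2⌋ = 7.
Every other node leaves some component of size > 7, so the centroid is unique.

5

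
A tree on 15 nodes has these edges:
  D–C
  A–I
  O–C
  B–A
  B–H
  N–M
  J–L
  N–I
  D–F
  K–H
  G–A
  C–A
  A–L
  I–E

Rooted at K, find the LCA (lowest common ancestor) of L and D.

A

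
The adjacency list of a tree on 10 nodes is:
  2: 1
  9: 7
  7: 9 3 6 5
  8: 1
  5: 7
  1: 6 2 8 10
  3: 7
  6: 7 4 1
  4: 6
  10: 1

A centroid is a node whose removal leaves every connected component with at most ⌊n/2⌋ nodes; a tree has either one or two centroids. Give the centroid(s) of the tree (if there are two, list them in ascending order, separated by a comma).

6

Removing 6 splits the tree into components of sizes 4, 4, 1; the largest is 4 ≤ ⌊10/2⌋ = 5.
No neighbour of 6 does as well, so 6 is the unique centroid.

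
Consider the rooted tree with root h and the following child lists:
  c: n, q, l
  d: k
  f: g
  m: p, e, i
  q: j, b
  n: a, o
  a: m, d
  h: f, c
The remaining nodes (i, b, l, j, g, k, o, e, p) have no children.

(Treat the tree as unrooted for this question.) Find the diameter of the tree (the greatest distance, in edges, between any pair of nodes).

A longest path is g–f–h–c–n–a–d–k, with 7 edges.

7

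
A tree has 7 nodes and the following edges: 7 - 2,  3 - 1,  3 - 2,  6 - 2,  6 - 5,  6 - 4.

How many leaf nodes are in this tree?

The leaves are 1, 4, 5, 7.
That is 4 leaves.

4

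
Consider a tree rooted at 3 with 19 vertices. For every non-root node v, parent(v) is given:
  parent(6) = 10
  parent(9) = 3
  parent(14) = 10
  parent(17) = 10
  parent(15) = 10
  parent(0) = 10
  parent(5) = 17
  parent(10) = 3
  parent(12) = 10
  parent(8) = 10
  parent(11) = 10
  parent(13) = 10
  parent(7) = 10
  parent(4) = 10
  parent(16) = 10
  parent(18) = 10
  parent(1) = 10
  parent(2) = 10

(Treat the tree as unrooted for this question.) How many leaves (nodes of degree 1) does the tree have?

16

Degree-1 nodes: 0, 1, 2, 4, 5, 6, 7, 8, 9, 11, 12, 13, 14, 15, 16, 18 — 16 of them.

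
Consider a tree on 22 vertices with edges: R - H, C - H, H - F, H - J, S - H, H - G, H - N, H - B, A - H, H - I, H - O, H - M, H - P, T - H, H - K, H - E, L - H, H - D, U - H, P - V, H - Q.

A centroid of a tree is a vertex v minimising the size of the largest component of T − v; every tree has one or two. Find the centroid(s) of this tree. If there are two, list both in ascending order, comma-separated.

Removing H splits the tree into components of sizes 2, 1, 1, 1, 1, 1, 1, 1, 1, 1, 1, 1, 1, 1, 1, 1, 1, 1, 1, 1; the largest is 2 ≤ ⌊22/2⌋ = 11.
No neighbour of H does as well, so H is the unique centroid.

H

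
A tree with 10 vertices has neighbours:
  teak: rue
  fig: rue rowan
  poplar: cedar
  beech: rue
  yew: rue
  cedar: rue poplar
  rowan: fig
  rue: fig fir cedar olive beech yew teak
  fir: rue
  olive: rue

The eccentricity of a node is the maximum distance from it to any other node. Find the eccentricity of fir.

3

A farthest node from fir is poplar (rowan also at distance 3).
The path fir-rue-cedar-poplar has 3 edges.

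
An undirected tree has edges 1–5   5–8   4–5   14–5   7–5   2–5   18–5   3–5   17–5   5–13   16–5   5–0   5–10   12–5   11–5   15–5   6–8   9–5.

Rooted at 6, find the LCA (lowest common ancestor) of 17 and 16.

5

17's ancestor chain is 17, 5, 8, 6 and 16's is 16, 5, 8, 6; they first meet at 5.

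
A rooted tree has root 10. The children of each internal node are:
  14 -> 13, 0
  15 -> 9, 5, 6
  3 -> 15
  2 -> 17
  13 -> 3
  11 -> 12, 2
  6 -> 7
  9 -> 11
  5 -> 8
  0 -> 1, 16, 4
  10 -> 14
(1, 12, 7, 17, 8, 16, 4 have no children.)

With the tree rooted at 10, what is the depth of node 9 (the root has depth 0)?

Path from 10 to 9: 10–14–13–3–15–9, which has 5 edges.

5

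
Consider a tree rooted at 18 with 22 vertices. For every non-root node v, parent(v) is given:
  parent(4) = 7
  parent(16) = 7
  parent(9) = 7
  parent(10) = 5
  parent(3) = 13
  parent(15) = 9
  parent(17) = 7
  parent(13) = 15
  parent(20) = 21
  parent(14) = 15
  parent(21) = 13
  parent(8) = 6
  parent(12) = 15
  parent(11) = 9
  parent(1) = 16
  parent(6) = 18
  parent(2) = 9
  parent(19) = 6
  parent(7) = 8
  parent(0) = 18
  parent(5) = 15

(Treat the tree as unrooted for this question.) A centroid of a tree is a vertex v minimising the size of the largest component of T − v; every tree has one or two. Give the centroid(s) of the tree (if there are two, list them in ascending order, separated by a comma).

9

Delete 9: the remaining components have sizes 10, 9, 1, 1. Max 10 ≤ 11, so 9 is a centroid.
Every other node leaves some component of size > 11, so the centroid is unique.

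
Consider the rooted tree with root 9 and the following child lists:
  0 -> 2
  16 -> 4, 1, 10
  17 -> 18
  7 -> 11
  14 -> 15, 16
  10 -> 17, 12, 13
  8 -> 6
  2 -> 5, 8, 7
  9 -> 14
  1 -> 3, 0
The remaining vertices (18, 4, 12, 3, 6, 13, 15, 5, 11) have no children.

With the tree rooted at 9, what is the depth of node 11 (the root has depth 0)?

Climbing from 11 to the root: 11 – 7 – 2 – 0 – 1 – 16 – 14 – 9. That's 7 steps.

7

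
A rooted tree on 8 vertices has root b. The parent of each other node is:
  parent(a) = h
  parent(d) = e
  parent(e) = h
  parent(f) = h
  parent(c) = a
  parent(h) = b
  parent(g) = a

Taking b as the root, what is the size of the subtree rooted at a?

3

a's subtree: {a, c, g}, size 3.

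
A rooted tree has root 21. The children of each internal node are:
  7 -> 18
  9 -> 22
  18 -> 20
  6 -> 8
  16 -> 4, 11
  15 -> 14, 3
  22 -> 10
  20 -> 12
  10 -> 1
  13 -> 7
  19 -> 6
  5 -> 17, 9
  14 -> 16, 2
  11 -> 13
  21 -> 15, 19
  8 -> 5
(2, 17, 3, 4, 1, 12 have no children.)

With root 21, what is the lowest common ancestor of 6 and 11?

6's ancestor chain is 6, 19, 21 and 11's is 11, 16, 14, 15, 21; they first meet at 21.

21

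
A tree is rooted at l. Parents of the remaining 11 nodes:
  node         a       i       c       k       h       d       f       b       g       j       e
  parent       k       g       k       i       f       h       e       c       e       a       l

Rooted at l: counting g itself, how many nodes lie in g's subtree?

Descendants of g (including itself): g, i, k, c, a, b, j. That's 7.

7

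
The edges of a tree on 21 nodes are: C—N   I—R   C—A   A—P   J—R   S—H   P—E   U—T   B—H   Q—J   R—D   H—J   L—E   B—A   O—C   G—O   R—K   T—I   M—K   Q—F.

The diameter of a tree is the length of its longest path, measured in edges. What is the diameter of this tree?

A longest path is G – O – C – A – B – H – J – R – I – T – U, with 10 edges.

10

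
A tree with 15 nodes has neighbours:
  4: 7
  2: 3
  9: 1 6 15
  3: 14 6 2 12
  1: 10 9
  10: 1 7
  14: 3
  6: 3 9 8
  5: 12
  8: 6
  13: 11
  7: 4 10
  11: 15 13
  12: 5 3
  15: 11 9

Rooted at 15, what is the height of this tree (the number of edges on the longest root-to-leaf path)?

The longest root-to-leaf path is 15–9–6–3–12–5 (5 edges).

5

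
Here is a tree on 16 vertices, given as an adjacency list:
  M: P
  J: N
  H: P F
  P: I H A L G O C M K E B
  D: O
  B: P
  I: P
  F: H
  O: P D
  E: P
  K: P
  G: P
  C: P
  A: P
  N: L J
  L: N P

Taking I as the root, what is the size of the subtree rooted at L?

Descendants of L (including itself): L, N, J. That's 3.

3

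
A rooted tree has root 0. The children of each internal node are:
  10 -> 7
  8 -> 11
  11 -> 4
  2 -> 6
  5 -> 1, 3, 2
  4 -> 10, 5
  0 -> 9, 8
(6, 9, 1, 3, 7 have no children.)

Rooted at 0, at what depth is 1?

5

0 → 8 → 11 → 4 → 5 → 1 — 5 edges.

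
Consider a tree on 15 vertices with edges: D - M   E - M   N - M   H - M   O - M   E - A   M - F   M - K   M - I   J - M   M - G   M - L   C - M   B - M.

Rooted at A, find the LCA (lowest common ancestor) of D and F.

D's ancestor chain is D, M, E, A and F's is F, M, E, A; they first meet at M.

M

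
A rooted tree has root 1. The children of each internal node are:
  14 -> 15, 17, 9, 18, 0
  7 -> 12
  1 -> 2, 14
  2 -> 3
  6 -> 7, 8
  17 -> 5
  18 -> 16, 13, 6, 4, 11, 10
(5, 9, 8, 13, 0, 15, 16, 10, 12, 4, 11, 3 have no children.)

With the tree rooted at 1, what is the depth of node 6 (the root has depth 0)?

Climbing from 6 to the root: 6–18–14–1. That's 3 steps.

3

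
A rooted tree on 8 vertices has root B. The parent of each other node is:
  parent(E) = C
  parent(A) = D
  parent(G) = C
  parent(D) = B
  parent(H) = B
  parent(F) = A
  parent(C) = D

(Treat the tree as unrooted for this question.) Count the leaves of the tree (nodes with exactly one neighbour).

4

Exactly 4 nodes have a single neighbour: E, F, G, H.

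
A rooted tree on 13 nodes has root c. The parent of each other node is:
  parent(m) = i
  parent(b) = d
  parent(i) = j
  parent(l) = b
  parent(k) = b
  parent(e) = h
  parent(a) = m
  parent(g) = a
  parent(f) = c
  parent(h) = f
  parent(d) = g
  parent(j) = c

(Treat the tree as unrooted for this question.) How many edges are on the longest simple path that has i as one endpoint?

6

Distances from i peak at 6, attained at l (k also at distance 6).
i–m–a–g–d–b–l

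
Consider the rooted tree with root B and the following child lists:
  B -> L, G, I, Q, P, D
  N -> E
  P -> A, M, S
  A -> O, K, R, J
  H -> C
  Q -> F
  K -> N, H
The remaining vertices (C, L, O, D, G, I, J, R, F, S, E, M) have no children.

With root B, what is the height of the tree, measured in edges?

5

The longest root-to-leaf path is B → P → A → K → H → C (5 edges).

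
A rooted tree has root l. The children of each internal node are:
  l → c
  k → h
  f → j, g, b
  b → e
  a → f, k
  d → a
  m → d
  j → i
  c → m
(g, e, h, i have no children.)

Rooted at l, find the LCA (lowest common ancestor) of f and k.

a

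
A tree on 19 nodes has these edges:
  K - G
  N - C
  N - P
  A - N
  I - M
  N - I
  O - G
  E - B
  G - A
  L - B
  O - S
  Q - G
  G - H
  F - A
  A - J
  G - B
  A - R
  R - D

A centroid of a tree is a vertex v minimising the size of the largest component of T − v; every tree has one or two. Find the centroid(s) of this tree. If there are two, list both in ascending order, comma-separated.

A

If A is removed the pieces have sizes 9, 5, 2, 1, 1, all ≤ ⌊19/2⌋ = 9.
No neighbour of A does as well, so A is the unique centroid.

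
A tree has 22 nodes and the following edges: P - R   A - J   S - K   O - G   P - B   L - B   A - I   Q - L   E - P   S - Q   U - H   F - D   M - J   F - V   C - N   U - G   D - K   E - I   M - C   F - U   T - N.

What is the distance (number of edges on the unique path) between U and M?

The path is U – F – D – K – S – Q – L – B – P – E – I – A – J – M, which has 13 edges.

13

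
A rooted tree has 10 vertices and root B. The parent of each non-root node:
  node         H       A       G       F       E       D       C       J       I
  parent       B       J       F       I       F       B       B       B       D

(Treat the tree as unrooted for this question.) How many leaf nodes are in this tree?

Exactly 5 nodes have a single neighbour: A, C, E, G, H.

5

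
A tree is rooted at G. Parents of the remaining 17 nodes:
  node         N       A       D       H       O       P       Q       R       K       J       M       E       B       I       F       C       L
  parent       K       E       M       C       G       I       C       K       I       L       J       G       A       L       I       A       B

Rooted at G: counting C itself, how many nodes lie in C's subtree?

Descendants of C (including itself): C, H, Q. That's 3.

3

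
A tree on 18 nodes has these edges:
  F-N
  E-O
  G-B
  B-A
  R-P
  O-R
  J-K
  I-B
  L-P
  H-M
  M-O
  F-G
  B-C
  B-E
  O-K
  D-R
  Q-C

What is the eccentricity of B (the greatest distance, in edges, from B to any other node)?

5

A farthest node from B is L.
The path B–E–O–R–P–L has 5 edges.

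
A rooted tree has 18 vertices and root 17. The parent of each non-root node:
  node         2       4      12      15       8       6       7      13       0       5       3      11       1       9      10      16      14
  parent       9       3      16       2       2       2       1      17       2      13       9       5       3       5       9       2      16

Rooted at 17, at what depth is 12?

Path from 17 to 12: 17–13–5–9–2–16–12, which has 6 edges.

6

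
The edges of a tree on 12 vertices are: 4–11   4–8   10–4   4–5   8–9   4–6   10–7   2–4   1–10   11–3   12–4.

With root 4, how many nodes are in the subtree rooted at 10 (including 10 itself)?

3

10's subtree: {10, 7, 1}, size 3.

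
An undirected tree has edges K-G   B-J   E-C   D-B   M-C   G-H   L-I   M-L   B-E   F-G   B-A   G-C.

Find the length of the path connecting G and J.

4

Walking from G: G - C - E - B - J. Length 4.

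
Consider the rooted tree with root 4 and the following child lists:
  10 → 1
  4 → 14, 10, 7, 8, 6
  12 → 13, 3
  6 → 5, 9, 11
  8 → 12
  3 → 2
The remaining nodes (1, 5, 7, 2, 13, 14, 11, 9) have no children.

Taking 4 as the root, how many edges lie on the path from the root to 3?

Climbing from 3 to the root: 3 – 12 – 8 – 4. That's 3 steps.

3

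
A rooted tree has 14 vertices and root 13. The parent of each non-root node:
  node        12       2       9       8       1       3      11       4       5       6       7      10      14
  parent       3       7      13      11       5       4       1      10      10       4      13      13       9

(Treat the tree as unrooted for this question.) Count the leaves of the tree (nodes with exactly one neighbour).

5

Degree-1 nodes: 2, 6, 8, 12, 14 — 5 of them.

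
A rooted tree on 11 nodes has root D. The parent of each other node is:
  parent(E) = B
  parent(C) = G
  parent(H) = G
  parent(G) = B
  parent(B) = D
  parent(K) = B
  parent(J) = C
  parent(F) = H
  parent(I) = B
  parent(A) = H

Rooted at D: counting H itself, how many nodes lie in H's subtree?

3

Descendants of H (including itself): H, A, F. That's 3.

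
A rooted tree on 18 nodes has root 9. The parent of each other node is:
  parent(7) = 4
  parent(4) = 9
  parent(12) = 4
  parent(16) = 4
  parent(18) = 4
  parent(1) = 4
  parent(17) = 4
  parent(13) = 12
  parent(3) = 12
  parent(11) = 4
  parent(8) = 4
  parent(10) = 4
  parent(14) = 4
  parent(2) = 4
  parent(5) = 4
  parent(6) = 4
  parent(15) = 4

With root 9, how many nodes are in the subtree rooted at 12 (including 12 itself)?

12's subtree: {12, 3, 13}, size 3.

3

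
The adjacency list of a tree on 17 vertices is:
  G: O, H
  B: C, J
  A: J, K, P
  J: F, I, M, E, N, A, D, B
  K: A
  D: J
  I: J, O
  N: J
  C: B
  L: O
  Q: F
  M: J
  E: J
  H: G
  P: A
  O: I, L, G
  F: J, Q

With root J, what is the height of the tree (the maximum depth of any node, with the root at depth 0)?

H sits deepest: J-I-O-G-H — 4 edges from the root.

4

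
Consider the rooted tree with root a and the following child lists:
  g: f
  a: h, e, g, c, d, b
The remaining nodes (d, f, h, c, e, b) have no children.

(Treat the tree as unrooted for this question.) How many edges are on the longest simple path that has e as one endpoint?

A farthest node from e is f.
The path e–a–g–f has 3 edges.

3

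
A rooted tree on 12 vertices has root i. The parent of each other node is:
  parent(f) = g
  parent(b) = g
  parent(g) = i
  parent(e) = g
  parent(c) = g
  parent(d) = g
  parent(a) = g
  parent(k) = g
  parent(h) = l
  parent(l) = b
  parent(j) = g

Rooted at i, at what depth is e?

i – g – e — 2 edges.

2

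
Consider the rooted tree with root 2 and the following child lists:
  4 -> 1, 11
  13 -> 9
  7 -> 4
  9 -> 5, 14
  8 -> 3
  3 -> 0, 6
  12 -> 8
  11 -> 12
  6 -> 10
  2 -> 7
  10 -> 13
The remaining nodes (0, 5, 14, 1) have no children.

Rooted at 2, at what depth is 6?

7

2 → 7 → 4 → 11 → 12 → 8 → 3 → 6 — 7 edges.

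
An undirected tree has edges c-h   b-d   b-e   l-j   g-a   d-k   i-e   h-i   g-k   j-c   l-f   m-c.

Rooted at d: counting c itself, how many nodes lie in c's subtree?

The subtree rooted at c contains: c, m, j, l, f — 5 nodes.

5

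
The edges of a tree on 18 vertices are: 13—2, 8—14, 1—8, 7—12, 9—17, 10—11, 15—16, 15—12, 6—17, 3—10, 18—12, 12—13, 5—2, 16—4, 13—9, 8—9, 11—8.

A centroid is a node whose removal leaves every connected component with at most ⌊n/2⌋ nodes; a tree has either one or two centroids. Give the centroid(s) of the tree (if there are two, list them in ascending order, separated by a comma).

If 13 is removed the pieces have sizes 9, 6, 2, all ≤ ⌊18/2⌋ = 9.
9 is adjacent to 13 and is also a centroid (the largest component after removing it is likewise 9).

9, 13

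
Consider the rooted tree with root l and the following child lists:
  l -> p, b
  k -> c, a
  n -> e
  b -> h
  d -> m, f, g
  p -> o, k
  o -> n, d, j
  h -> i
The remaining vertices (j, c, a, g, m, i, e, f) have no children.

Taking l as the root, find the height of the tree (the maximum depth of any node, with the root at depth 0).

f sits deepest: l → p → o → d → f — 4 edges from the root.

4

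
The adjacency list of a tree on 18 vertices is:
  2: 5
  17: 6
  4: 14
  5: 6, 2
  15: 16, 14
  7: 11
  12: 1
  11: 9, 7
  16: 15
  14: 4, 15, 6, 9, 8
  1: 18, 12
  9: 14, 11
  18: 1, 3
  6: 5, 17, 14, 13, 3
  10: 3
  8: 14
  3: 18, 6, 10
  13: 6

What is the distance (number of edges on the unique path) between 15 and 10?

4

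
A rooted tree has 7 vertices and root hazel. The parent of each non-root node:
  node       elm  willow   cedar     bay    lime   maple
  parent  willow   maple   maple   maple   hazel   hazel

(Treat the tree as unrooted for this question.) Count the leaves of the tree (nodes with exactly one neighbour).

4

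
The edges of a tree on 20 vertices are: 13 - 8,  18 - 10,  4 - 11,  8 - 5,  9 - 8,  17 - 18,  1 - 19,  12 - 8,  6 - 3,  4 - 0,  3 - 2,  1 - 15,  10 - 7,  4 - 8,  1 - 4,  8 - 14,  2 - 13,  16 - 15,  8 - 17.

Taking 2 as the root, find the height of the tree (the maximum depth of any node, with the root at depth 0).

A deepest node is 16, reached by 2-13-8-4-1-15-16.
That path has 6 edges, so the height is 6.

6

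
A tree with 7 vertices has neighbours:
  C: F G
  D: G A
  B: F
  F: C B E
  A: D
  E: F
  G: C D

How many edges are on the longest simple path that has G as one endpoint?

3

Distances from G peak at 3, attained at E (B also at distance 3).
G–C–F–E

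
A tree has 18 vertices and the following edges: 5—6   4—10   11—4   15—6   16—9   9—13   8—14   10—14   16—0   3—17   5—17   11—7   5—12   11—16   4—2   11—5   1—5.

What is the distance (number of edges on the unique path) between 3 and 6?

3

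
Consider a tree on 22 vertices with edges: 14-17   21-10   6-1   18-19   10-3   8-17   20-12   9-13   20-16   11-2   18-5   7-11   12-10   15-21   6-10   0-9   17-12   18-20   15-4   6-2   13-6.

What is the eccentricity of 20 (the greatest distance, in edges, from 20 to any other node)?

Distances from 20 peak at 6, attained at 0 (7 also at distance 6).
20-12-10-6-13-9-0

6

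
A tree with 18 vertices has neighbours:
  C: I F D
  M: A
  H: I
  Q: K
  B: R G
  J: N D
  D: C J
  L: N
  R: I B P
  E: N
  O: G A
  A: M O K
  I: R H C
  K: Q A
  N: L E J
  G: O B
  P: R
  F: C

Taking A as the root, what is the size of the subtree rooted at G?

Descendants of G (including itself): G, B, R, I, P, C, H, D, F, J, N, E, L. That's 13.

13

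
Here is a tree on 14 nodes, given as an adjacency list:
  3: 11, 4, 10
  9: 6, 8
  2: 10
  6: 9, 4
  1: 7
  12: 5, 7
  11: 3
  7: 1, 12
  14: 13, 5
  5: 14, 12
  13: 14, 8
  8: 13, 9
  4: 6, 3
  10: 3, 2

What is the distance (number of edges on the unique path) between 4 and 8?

3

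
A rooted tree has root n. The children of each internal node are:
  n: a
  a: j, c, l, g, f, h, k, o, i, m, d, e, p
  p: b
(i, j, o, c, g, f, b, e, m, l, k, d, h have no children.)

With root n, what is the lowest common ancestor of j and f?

a

Path j→root: j a n; path f→root: f a n.
First common node: a.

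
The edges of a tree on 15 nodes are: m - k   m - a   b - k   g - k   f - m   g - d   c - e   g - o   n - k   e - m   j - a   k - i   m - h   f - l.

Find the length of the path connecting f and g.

3

The path is f–m–k–g, which has 3 edges.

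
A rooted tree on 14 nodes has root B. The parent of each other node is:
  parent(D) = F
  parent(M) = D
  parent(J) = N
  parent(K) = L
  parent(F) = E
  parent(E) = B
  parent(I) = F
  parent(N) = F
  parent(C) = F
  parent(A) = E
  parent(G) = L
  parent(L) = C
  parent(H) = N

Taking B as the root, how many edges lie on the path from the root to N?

3

Path from B to N: B – E – F – N, which has 3 edges.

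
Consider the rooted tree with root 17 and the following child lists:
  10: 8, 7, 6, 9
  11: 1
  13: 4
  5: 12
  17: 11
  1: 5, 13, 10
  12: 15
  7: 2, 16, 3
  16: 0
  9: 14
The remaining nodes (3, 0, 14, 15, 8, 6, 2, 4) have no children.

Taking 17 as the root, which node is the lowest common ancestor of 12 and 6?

1

Ancestors of 12 (toward the root): 12, 5, 1, 11, 17.
Ancestors of 6: 6, 10, 1, 11, 17.
The deepest node appearing in both lists is 1.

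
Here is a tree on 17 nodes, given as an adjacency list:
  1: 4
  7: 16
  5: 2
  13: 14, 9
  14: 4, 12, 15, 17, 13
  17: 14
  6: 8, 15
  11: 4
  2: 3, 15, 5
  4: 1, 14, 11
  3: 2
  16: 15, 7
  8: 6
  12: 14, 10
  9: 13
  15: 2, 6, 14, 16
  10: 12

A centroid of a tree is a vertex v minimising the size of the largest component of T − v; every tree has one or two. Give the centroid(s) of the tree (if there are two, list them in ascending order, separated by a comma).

If 14 is removed the pieces have sizes 8, 3, 2, 2, 1, all ≤ ⌊17/2⌋ = 8.
Every other node leaves some component of size > 8, so the centroid is unique.

14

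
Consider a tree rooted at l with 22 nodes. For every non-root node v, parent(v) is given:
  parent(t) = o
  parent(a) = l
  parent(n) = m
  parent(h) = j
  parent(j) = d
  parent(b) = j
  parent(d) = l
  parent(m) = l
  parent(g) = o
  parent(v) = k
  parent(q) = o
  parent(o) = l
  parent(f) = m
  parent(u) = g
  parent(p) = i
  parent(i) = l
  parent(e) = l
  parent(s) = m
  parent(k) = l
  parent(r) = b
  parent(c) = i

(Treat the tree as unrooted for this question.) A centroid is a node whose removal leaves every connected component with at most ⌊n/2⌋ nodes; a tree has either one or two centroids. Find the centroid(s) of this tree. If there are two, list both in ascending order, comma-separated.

l

Delete l: the remaining components have sizes 5, 5, 4, 3, 2, 1, 1. Max 5 ≤ 11, so l is a centroid.
Every other node leaves some component of size > 11, so the centroid is unique.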